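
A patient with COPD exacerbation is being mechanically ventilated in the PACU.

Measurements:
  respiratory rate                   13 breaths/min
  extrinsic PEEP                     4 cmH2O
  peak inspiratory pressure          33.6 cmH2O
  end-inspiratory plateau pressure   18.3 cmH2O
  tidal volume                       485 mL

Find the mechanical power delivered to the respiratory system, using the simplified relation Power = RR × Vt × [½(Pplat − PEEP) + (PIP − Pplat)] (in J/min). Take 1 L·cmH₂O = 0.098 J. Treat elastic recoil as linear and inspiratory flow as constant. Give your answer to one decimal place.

13.9

Per-breath work = Vt × [½(Pplat−PEEP) + (PIP−Pplat)] = 0.485 × [0.5×14.3 + 15.3] = 0.485 × 22.45 = 10.888 L·cmH2O.
Power = 13 × 10.888 = 141.54 L·cmH2O/min.
× 0.098 J/(L·cmH2O) → 13.871 J/min.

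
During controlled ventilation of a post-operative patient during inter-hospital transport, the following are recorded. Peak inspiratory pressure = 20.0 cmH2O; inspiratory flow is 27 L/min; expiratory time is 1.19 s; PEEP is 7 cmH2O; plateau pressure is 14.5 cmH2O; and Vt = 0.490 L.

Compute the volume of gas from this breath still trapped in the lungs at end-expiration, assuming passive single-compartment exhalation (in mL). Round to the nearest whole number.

110

Flow: 27 L/min ÷ 60 = 0.45 L/s.
R = (PIP − Pplat)/V̇ = (20.0 − 14.5) / 0.45 = 5.5/0.45 = 12.222 cmH2O·s/L.
C = Vt/(Pplat − PEEP) = 490.0 / (14.5 − 7) = 490.0/7.5 = 65.333 mL/cmH2O.
τ = R × C = 12.222 × 0.06533 L/cmH2O = 0.7985 s.
Fraction remaining = e^(−Te/τ) = e^(−1.19/0.7985) = 0.2253.
Trapped volume = 490.0 × 0.2253 = 110.4 mL.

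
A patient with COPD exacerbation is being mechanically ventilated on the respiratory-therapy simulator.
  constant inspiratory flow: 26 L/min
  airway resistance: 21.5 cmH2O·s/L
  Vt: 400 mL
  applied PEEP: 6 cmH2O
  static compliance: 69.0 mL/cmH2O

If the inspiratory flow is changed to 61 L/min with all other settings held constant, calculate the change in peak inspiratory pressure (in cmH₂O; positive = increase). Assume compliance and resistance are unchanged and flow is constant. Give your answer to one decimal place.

Flow: 26 L/min ÷ 60 = 0.4333 L/s.
New flow: 61 L/min ÷ 60 = 1.0167 L/s.
PIP = Vt/C + R·V̇ + PEEP (constant-flow equation of motion).
Only the resistive term changes: ΔPIP = R × ΔV̇ = 21.5 × (1.0167 − 0.4333) = 21.5 × 0.5834 = 12.543 cmH2O.

12.5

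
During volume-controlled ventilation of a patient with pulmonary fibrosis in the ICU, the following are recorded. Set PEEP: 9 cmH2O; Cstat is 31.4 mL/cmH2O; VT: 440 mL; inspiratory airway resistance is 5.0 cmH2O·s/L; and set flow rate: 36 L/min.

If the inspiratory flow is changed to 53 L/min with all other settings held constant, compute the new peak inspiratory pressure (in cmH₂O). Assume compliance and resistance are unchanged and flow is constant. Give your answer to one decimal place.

Flow: 36 L/min ÷ 60 = 0.6 L/s.
New flow: 53 L/min ÷ 60 = 0.8833 L/s.
PIP = Vt/C + R·V̇ + PEEP (constant-flow equation of motion).
Only the resistive term changes: ΔPIP = R × ΔV̇ = 5.0 × (0.8833 − 0.6) = 5.0 × 0.2833 = 1.417 cmH2O.
Original PIP = 440/31.4 + 5.0×0.6 + 9 = 26.013 cmH2O; new PIP = 26.013 + (1.417) = 27.43 cmH2O.

27.4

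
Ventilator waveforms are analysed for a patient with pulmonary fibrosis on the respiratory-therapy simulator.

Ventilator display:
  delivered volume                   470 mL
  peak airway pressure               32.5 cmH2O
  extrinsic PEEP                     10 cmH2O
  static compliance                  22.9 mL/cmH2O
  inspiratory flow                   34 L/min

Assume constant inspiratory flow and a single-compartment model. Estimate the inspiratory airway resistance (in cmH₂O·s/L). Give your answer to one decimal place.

3.5

Flow: 34 L/min ÷ 60 = 0.5667 L/s.
Equation of motion (constant flow): PIP = Vt/C + R·V̇ + PEEP.
R·V̇ = PIP − Vt/C − PEEP = 32.5 − 470/22.9 − 10 = 32.5 − 20.524 − 10 = 1.976 cmH2O.
R = 1.976 / 0.5667 = 3.487 cmH2O·s/L.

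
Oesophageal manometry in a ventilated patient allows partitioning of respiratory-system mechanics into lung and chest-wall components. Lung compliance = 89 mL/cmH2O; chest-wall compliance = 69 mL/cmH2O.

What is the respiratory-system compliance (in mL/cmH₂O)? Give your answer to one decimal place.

38.9

Lung and chest wall are elastances in series: 1/Crs = 1/CL + 1/Ccw.
1/Crs = 1/89 + 1/69 = 0.02573.
Crs = 38.865 mL/cmH2O.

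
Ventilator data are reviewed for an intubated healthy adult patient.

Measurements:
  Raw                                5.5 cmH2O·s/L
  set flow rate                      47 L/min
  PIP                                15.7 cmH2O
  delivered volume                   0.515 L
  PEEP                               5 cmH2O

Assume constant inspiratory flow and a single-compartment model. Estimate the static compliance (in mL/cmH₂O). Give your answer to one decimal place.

80.6

Flow: 47 L/min ÷ 60 = 0.7833 L/s.
Equation of motion (constant flow): PIP = Vt/C + R·V̇ + PEEP.
Vt/C = PIP − R·V̇ − PEEP = 15.7 − 5.5×0.7833 − 5 = 15.7 − 4.308 − 5 = 6.392 cmH2O.
C = Vt / 6.392 = 515 / 6.392 = 80.569 mL/cmH2O.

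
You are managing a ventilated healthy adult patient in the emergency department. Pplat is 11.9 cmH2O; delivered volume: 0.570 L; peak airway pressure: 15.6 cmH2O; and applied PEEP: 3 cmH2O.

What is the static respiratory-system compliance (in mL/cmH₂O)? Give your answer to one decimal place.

Cstat = Vt / (Pplat − PEEP) = 570 / (11.9 − 3) = 570 / 8.9 = 64.045 mL/cmH2O.

64.0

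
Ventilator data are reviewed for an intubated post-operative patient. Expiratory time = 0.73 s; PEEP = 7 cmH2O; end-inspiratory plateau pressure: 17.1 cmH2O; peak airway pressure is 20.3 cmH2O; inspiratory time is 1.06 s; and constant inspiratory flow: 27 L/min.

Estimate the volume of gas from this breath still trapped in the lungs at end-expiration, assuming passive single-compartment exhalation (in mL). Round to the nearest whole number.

Flow: 27 L/min ÷ 60 = 0.45 L/s.
Vt = flow × Ti = 0.45 L/s × 1.06 s × 1000 mL/L = 477.0 mL.
R = (PIP − Pplat)/V̇ = (20.3 − 17.1) / 0.45 = 3.2/0.45 = 7.111 cmH2O·s/L.
C = Vt/(Pplat − PEEP) = 477.0 / (17.1 − 7) = 477.0/10.1 = 47.228 mL/cmH2O.
τ = R × C = 7.111 × 0.04723 L/cmH2O = 0.3359 s.
Fraction remaining = e^(−Te/τ) = e^(−0.73/0.3359) = 0.1138.
Trapped volume = 477.0 × 0.1138 = 54.283 mL.

54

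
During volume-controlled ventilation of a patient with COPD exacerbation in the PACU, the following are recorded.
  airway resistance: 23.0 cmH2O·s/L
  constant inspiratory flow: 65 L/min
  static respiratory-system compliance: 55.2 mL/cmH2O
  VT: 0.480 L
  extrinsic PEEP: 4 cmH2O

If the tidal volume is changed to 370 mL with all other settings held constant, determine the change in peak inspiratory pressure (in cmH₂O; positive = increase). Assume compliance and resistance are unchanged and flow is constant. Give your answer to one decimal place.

PIP = Vt/C + R·V̇ + PEEP (constant-flow equation of motion).
Only the elastic term changes: ΔPIP = ΔVt / C = (370 − 480) / 55.2 = -1.993 cmH2O.

-2.0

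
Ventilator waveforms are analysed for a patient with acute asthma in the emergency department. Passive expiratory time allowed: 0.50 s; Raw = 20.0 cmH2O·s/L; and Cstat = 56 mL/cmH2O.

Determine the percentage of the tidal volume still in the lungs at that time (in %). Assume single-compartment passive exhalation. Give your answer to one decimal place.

64.0

τ = R × C = 20.0 × 56 mL/cmH2O = 20.0 × 0.056 L/cmH2O = 1.12 s.
Passive exhalation: V(t)/V₀ = e^(−t/τ) = e^(−0.50/1.12) = 0.6399.
Fraction remaining = 0.6399 → 63.99%.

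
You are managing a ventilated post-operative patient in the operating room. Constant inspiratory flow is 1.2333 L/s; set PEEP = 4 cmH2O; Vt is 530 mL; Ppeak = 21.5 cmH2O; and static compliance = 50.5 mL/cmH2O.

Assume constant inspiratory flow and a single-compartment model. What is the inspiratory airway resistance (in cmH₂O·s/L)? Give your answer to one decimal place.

5.7

Equation of motion (constant flow): PIP = Vt/C + R·V̇ + PEEP.
R·V̇ = PIP − Vt/C − PEEP = 21.5 − 530/50.5 − 4 = 21.5 − 10.495 − 4 = 7.005 cmH2O.
R = 7.005 / 1.2333 = 5.68 cmH2O·s/L.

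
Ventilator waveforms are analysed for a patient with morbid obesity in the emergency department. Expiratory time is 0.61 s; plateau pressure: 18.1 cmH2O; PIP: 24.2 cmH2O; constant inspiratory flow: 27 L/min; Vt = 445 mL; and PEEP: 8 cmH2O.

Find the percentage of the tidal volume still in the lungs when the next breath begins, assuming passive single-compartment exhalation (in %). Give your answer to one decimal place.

36.0

Flow: 27 L/min ÷ 60 = 0.45 L/s.
R = (PIP − Pplat)/V̇ = (24.2 − 18.1) / 0.45 = 6.1/0.45 = 13.556 cmH2O·s/L.
C = Vt/(Pplat − PEEP) = 445.0 / (18.1 − 8) = 445.0/10.1 = 44.059 mL/cmH2O.
τ = R × C = 13.556 × 0.04406 L/cmH2O = 0.5973 s.
Fraction remaining at end-expiration = e^(−Te/τ) = e^(−0.61/0.5973) = 0.3601 → 36.01%.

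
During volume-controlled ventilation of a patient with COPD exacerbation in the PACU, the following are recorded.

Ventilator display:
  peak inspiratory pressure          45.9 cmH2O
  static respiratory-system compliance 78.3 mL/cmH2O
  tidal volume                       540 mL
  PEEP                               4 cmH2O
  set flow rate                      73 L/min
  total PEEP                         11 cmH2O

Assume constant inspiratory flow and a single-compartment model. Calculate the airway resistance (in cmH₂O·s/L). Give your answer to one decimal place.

23.0

Flow: 73 L/min ÷ 60 = 1.2167 L/s.
Total PEEP = 11 cmH2O (set 4 + intrinsic 7); this is the baseline alveolar pressure.
Equation of motion (constant flow): PIP = Vt/C + R·V̇ + PEEP.
R·V̇ = PIP − Vt/C − PEEP = 45.9 − 540/78.3 − 11 = 45.9 − 6.897 − 11 = 28.003 cmH2O.
R = 28.003 / 1.2167 = 23.016 cmH2O·s/L.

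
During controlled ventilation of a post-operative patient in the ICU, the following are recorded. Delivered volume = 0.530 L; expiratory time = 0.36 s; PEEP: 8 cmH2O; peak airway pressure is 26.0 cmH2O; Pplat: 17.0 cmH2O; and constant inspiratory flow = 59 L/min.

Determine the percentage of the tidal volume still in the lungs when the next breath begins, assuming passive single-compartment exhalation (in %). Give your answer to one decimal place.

51.3

Flow: 59 L/min ÷ 60 = 0.9833 L/s.
R = (PIP − Pplat)/V̇ = (26.0 − 17.0) / 0.9833 = 9.0/0.9833 = 9.153 cmH2O·s/L.
C = Vt/(Pplat − PEEP) = 530.0 / (17.0 − 8) = 530.0/9.0 = 58.889 mL/cmH2O.
τ = R × C = 9.153 × 0.05889 L/cmH2O = 0.539 s.
Fraction remaining at end-expiration = e^(−Te/τ) = e^(−0.36/0.539) = 0.5128 → 51.28%.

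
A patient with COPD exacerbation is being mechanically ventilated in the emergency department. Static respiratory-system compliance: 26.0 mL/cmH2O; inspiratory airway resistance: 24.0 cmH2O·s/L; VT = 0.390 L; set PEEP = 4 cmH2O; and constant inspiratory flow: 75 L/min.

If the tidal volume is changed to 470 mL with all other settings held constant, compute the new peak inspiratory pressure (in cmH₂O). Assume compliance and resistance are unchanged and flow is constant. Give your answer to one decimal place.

52.1

Flow: 75 L/min ÷ 60 = 1.25 L/s.
PIP = Vt/C + R·V̇ + PEEP (constant-flow equation of motion).
Only the elastic term changes: ΔPIP = ΔVt / C = (470 − 390) / 26.0 = 3.077 cmH2O.
Original PIP = 390/26.0 + 24.0×1.25 + 4 = 49.0 cmH2O; new PIP = 49.0 + (3.077) = 52.077 cmH2O.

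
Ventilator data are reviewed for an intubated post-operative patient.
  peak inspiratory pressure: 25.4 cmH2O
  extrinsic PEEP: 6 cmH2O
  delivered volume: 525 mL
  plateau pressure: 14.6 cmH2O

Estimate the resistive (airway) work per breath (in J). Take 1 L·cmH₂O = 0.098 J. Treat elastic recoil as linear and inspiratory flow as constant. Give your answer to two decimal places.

0.56

With constant inspiratory flow the resistive pressure is constant at PIP − Pplat = 25.4 − 14.6 = 10.8 cmH2O, so resistive work = 10.8 × 0.525 = 5.67 L·cmH2O.
× 0.098 J/(L·cmH2O) → 0.5557 J.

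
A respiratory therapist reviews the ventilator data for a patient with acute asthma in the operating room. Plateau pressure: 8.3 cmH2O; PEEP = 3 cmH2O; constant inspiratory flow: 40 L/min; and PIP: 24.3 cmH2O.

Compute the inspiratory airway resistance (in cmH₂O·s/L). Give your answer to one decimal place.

24.0

Flow: 40 L/min ÷ 60 = 0.6667 L/s.
Raw = (PIP − Pplat) / flow = (24.3 − 8.3) / 0.6667 = 16.0 / 0.6667 = 23.999 cmH2O·s/L.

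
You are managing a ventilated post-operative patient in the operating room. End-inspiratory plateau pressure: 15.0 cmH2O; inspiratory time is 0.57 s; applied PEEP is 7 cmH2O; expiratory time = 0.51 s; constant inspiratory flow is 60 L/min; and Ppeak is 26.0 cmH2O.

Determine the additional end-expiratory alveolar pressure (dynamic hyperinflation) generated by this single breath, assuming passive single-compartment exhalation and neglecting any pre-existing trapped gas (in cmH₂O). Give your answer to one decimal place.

Flow: 60 L/min ÷ 60 = 1 L/s.
Vt = flow × Ti = 1 L/s × 0.57 s × 1000 mL/L = 570.0 mL.
R = (PIP − Pplat)/V̇ = (26.0 − 15.0) / 1 = 11.0/1 = 11.0 cmH2O·s/L.
C = Vt/(Pplat − PEEP) = 570.0 / (15.0 − 7) = 570.0/8.0 = 71.25 mL/cmH2O.
τ = R × C = 11.0 × 0.07125 L/cmH2O = 0.7838 s.
Fraction remaining = e^(−Te/τ) = e^(−0.51/0.7838) = 0.5217; trapped volume = 570.0 × 0.5217 = 297.37 mL.
Additional alveolar pressure from trapping ≈ V_trapped / C = 297.37 / 71.25 = 4.174 cmH2O.

4.2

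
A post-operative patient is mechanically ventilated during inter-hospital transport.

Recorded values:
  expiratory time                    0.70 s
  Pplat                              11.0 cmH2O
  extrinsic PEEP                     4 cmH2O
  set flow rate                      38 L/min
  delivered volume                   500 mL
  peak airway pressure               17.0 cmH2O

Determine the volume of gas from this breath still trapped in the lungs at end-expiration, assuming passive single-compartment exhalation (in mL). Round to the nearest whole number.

Flow: 38 L/min ÷ 60 = 0.6333 L/s.
R = (PIP − Pplat)/V̇ = (17.0 − 11.0) / 0.6333 = 6.0/0.6333 = 9.474 cmH2O·s/L.
C = Vt/(Pplat − PEEP) = 500.0 / (11.0 − 4) = 500.0/7.0 = 71.429 mL/cmH2O.
τ = R × C = 9.474 × 0.07143 L/cmH2O = 0.6767 s.
Fraction remaining = e^(−Te/τ) = e^(−0.70/0.6767) = 0.3554.
Trapped volume = 500.0 × 0.3554 = 177.7 mL.

178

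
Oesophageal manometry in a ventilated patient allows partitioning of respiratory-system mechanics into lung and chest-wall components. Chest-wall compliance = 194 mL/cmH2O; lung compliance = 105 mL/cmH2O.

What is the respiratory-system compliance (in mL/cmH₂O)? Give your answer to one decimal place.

Lung and chest wall are elastances in series: 1/Crs = 1/CL + 1/Ccw.
1/Crs = 1/105 + 1/194 = 0.01468.
Crs = 68.12 mL/cmH2O.

68.1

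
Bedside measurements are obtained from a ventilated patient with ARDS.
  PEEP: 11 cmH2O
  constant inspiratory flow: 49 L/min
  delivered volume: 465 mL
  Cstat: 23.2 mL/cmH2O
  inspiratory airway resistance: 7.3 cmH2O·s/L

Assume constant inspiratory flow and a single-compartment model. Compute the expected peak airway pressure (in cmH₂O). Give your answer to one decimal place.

37.0

Flow: 49 L/min ÷ 60 = 0.8167 L/s.
Equation of motion (constant flow): PIP = Vt/C + R·V̇ + PEEP.
PIP = 465/23.2 + 7.3×0.8167 + 11 = 20.043 + 5.962 + 11 = 37.005 cmH2O.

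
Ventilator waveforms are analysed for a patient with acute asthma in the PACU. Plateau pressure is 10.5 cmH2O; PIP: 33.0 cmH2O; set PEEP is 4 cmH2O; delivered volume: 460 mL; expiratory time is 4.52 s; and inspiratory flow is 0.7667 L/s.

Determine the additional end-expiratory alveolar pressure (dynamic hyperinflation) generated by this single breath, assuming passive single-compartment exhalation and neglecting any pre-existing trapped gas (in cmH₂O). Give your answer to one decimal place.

R = (PIP − Pplat)/V̇ = (33.0 − 10.5) / 0.7667 = 22.5/0.7667 = 29.347 cmH2O·s/L.
C = Vt/(Pplat − PEEP) = 460.0 / (10.5 − 4) = 460.0/6.5 = 70.769 mL/cmH2O.
τ = R × C = 29.347 × 0.07077 L/cmH2O = 2.077 s.
Fraction remaining = e^(−Te/τ) = e^(−4.52/2.077) = 0.1135; trapped volume = 460.0 × 0.1135 = 52.21 mL.
Additional alveolar pressure from trapping ≈ V_trapped / C = 52.21 / 70.769 = 0.7378 cmH2O.

0.7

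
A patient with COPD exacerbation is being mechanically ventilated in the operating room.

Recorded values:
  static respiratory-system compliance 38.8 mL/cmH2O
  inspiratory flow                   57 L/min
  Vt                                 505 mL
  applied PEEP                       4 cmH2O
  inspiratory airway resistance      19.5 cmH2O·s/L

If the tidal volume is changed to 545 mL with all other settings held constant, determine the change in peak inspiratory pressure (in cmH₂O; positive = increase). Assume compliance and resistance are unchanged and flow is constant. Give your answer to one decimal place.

1.0

PIP = Vt/C + R·V̇ + PEEP (constant-flow equation of motion).
Only the elastic term changes: ΔPIP = ΔVt / C = (545 − 505) / 38.8 = 1.031 cmH2O.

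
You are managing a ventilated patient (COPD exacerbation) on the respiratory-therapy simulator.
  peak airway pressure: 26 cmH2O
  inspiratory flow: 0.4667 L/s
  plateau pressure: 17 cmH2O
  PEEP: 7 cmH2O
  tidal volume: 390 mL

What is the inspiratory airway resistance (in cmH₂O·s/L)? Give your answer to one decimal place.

Raw = (PIP − Pplat) / flow = (26 − 17) / 0.4667 = 9.0 / 0.4667 = 19.284 cmH2O·s/L.

19.3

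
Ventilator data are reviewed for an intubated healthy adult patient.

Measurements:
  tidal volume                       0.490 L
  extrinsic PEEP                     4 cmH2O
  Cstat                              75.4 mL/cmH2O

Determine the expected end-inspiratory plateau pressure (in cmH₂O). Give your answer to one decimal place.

Pplat = PEEP + Vt / Cstat = 4 + 490 / 75.4 = 4 + 6.499 = 10.499 cmH2O.

10.5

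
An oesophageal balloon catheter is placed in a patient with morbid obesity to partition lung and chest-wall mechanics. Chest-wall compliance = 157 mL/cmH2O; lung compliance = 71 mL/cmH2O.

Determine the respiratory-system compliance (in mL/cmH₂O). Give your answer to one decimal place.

Lung and chest wall are elastances in series: 1/Crs = 1/CL + 1/Ccw.
1/Crs = 1/71 + 1/157 = 0.02045.
Crs = 48.9 mL/cmH2O.

48.9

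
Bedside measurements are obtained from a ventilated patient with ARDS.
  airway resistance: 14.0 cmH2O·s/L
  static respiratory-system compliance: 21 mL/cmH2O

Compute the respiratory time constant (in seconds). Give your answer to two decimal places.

0.29

τ = R × C = 14.0 × 21 mL/cmH2O = 14.0 × 0.021 L/cmH2O = 0.294 s.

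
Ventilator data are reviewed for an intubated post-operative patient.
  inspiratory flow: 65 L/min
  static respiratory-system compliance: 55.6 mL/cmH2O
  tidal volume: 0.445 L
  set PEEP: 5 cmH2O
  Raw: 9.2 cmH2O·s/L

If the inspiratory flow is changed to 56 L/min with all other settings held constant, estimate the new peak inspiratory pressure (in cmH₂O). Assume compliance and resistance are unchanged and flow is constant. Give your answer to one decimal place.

Flow: 65 L/min ÷ 60 = 1.0833 L/s.
New flow: 56 L/min ÷ 60 = 0.9333 L/s.
PIP = Vt/C + R·V̇ + PEEP (constant-flow equation of motion).
Only the resistive term changes: ΔPIP = R × ΔV̇ = 9.2 × (0.9333 − 1.0833) = 9.2 × -0.15 = -1.38 cmH2O.
Original PIP = 445/55.6 + 9.2×1.0833 + 5 = 22.97 cmH2O; new PIP = 22.97 + (-1.38) = 21.59 cmH2O.

21.6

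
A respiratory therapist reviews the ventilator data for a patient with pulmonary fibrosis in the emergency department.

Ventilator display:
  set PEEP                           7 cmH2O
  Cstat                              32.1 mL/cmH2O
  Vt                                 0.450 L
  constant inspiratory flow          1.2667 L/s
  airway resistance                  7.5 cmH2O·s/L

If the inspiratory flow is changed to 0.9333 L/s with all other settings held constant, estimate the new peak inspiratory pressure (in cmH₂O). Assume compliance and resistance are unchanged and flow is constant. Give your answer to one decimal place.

PIP = Vt/C + R·V̇ + PEEP (constant-flow equation of motion).
Only the resistive term changes: ΔPIP = R × ΔV̇ = 7.5 × (0.9333 − 1.2667) = 7.5 × -0.3334 = -2.501 cmH2O.
Original PIP = 450/32.1 + 7.5×1.2667 + 7 = 30.519 cmH2O; new PIP = 30.519 + (-2.501) = 28.018 cmH2O.

28.0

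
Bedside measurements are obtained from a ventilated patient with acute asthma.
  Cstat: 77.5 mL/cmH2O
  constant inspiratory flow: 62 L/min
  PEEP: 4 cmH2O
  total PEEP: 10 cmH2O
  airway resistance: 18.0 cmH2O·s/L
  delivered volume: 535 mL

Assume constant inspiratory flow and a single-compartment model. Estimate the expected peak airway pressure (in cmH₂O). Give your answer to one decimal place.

35.5

Flow: 62 L/min ÷ 60 = 1.0333 L/s.
Total PEEP = 10 cmH2O (set 4 + intrinsic 6); this is the baseline alveolar pressure.
Equation of motion (constant flow): PIP = Vt/C + R·V̇ + PEEP.
PIP = 535/77.5 + 18.0×1.0333 + 10 = 6.903 + 18.599 + 10 = 35.502 cmH2O.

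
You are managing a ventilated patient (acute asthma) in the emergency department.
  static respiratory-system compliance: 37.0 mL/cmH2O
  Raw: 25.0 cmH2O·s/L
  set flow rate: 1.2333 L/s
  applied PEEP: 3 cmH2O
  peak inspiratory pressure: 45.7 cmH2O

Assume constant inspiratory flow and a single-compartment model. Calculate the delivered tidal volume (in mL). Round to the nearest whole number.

439

Equation of motion (constant flow): PIP = Vt/C + R·V̇ + PEEP.
Vt/C = PIP − R·V̇ − PEEP = 45.7 − 30.833 − 3 = 11.867 cmH2O.
Vt = C × 11.867 = 37.0 × 11.867 = 439.08 mL.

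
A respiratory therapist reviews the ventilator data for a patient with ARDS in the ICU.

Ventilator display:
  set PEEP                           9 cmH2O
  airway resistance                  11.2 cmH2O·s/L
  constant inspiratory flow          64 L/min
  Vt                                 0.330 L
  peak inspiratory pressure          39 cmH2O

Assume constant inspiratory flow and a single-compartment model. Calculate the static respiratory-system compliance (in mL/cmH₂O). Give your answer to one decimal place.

18.3

Flow: 64 L/min ÷ 60 = 1.0667 L/s.
Equation of motion (constant flow): PIP = Vt/C + R·V̇ + PEEP.
Vt/C = PIP − R·V̇ − PEEP = 39 − 11.2×1.0667 − 9 = 39 − 11.947 − 9 = 18.053 cmH2O.
C = Vt / 18.053 = 330 / 18.053 = 18.28 mL/cmH2O.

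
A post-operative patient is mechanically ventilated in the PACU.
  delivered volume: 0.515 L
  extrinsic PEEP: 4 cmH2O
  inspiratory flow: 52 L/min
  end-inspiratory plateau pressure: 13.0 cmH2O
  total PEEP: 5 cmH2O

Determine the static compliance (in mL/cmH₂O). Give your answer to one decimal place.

64.4

End-expiratory occlusion gives total PEEP = 5 cmH2O (intrinsic PEEP = 5 − 4 = 1). Use total PEEP for the elastic gradient.
Cstat = Vt / (Pplat − PEEPtotal) = 515 / (13.0 − 5) = 515 / 8.0 = 64.375 mL/cmH2O.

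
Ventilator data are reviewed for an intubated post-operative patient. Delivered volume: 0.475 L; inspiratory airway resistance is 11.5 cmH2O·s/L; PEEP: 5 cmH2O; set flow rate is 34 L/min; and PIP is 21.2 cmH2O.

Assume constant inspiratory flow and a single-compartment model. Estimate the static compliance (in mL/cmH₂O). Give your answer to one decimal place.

49.1

Flow: 34 L/min ÷ 60 = 0.5667 L/s.
Equation of motion (constant flow): PIP = Vt/C + R·V̇ + PEEP.
Vt/C = PIP − R·V̇ − PEEP = 21.2 − 11.5×0.5667 − 5 = 21.2 − 6.517 − 5 = 9.683 cmH2O.
C = Vt / 9.683 = 475 / 9.683 = 49.055 mL/cmH2O.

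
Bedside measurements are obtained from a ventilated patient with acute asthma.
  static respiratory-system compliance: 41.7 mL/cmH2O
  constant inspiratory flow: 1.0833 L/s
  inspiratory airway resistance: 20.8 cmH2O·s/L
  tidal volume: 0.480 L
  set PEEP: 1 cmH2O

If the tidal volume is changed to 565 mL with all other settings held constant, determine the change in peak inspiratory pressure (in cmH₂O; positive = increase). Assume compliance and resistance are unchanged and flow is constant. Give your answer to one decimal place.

PIP = Vt/C + R·V̇ + PEEP (constant-flow equation of motion).
Only the elastic term changes: ΔPIP = ΔVt / C = (565 − 480) / 41.7 = 2.038 cmH2O.

2.0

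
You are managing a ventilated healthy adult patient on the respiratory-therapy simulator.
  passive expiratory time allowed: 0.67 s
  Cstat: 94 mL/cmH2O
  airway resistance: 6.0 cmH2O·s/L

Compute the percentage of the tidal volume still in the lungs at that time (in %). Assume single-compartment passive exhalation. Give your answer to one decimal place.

30.5

τ = R × C = 6.0 × 94 mL/cmH2O = 6.0 × 0.094 L/cmH2O = 0.564 s.
Passive exhalation: V(t)/V₀ = e^(−t/τ) = e^(−0.67/0.564) = 0.3048.
Fraction remaining = 0.3048 → 30.48%.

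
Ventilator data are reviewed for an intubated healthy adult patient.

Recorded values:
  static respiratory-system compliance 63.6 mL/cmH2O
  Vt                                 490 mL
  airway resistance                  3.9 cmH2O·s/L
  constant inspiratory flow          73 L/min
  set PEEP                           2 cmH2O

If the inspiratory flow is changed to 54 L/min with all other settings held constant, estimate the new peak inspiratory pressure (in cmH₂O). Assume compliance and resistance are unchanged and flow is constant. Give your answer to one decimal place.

Flow: 73 L/min ÷ 60 = 1.2167 L/s.
New flow: 54 L/min ÷ 60 = 0.9 L/s.
PIP = Vt/C + R·V̇ + PEEP (constant-flow equation of motion).
Only the resistive term changes: ΔPIP = R × ΔV̇ = 3.9 × (0.9 − 1.2167) = 3.9 × -0.3167 = -1.235 cmH2O.
Original PIP = 490/63.6 + 3.9×1.2167 + 2 = 14.45 cmH2O; new PIP = 14.45 + (-1.235) = 13.215 cmH2O.

13.2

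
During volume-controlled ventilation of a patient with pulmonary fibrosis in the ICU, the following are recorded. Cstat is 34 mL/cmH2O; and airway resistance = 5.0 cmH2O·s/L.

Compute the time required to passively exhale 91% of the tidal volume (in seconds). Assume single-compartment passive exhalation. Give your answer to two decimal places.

0.41

τ = R × C = 5.0 × 34 mL/cmH2O = 5.0 × 0.034 L/cmH2O = 0.17 s.
Exhaled fraction f = 1 − e^(−t/τ) → t = −τ·ln(1 − f) = −0.17·ln(0.09) = 0.4094 s.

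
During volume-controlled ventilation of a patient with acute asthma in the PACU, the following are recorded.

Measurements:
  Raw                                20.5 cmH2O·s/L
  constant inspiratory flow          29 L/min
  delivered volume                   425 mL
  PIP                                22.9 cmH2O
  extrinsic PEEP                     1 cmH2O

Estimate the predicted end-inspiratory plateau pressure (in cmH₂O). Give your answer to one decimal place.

Flow: 29 L/min ÷ 60 = 0.4833 L/s.
Pplat = PIP − Raw × flow = 22.9 − 20.5 × 0.4833 = 22.9 − 9.908 = 12.992 cmH2O.

13.0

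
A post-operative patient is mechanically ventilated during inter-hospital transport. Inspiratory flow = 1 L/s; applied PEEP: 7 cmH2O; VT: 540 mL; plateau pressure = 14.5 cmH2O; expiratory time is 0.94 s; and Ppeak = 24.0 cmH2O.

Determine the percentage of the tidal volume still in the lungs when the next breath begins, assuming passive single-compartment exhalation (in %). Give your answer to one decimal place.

25.3

R = (PIP − Pplat)/V̇ = (24.0 − 14.5) / 1 = 9.5/1 = 9.5 cmH2O·s/L.
C = Vt/(Pplat − PEEP) = 540.0 / (14.5 − 7) = 540.0/7.5 = 72.0 mL/cmH2O.
τ = R × C = 9.5 × 0.072 L/cmH2O = 0.684 s.
Fraction remaining at end-expiration = e^(−Te/τ) = e^(−0.94/0.684) = 0.253 → 25.3%.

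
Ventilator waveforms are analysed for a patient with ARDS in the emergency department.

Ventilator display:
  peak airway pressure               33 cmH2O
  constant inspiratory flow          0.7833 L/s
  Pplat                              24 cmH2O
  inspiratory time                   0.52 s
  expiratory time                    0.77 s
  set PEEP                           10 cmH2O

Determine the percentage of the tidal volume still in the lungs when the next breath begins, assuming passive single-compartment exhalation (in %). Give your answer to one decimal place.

Vt = flow × Ti = 0.7833 L/s × 0.52 s × 1000 mL/L = 407.32 mL.
R = (PIP − Pplat)/V̇ = (33 − 24) / 0.7833 = 9.0/0.7833 = 11.49 cmH2O·s/L.
C = Vt/(Pplat − PEEP) = 407.32 / (24 − 10) = 407.32/14.0 = 29.094 mL/cmH2O.
τ = R × C = 11.49 × 0.02909 L/cmH2O = 0.3342 s.
Fraction remaining at end-expiration = e^(−Te/τ) = e^(−0.77/0.3342) = 0.09986 → 9.986%.

10.0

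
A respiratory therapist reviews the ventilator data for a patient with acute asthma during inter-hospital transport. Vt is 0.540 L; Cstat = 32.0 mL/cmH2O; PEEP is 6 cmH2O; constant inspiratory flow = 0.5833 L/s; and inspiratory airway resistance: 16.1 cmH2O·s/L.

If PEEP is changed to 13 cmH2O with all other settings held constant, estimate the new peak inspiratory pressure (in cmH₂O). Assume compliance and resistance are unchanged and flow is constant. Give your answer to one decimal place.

39.3

PIP = Vt/C + R·V̇ + PEEP (constant-flow equation of motion).
Only the baseline term changes: ΔPIP = ΔPEEP = 13 − 6 = 7.0 cmH2O.
Original PIP = 540/32.0 + 16.1×0.5833 + 6 = 32.266 cmH2O; new PIP = 32.266 + (7.0) = 39.266 cmH2O.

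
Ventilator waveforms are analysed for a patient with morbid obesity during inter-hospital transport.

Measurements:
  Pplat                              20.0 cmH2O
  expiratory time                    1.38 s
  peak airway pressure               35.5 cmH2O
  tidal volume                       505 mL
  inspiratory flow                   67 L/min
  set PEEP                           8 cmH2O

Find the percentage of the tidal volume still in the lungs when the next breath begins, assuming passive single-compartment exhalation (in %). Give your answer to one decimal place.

Flow: 67 L/min ÷ 60 = 1.1167 L/s.
R = (PIP − Pplat)/V̇ = (35.5 − 20.0) / 1.1167 = 15.5/1.1167 = 13.88 cmH2O·s/L.
C = Vt/(Pplat − PEEP) = 505.0 / (20.0 − 8) = 505.0/12.0 = 42.083 mL/cmH2O.
τ = R × C = 13.88 × 0.04208 L/cmH2O = 0.5841 s.
Fraction remaining at end-expiration = e^(−Te/τ) = e^(−1.38/0.5841) = 0.09417 → 9.417%.

9.4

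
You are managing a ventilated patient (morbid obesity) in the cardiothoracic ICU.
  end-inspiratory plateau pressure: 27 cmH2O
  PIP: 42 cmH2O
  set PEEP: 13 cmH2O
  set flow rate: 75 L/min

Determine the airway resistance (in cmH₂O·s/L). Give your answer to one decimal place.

12.0

Flow: 75 L/min ÷ 60 = 1.25 L/s.
Raw = (PIP − Pplat) / flow = (42 − 27) / 1.25 = 15.0 / 1.25 = 12.0 cmH2O·s/L.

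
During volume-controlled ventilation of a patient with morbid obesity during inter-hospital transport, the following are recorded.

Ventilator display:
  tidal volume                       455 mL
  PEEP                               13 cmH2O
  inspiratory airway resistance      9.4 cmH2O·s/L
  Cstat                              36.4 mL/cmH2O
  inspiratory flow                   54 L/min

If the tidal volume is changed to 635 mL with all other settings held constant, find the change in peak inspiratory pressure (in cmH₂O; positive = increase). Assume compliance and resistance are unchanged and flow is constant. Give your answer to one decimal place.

4.9

PIP = Vt/C + R·V̇ + PEEP (constant-flow equation of motion).
Only the elastic term changes: ΔPIP = ΔVt / C = (635 − 455) / 36.4 = 4.945 cmH2O.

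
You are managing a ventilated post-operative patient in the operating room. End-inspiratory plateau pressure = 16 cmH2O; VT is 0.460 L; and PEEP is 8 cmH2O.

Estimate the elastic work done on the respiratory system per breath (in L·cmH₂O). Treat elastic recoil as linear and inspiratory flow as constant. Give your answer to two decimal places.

Elastic work ≈ ½ × (Pplat − PEEP) × Vt = 0.5 × (16 − 8) × 0.460 L = 0.5 × 8.0 × 0.460 = 1.84 L·cmH2O.

1.84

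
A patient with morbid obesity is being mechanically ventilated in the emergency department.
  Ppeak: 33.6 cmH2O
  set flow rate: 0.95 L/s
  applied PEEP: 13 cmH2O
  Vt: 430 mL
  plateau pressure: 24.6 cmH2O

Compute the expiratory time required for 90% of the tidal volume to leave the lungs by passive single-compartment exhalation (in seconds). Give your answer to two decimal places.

R = (PIP − Pplat)/V̇ = (33.6 − 24.6) / 0.95 = 9.0/0.95 = 9.474 cmH2O·s/L.
C = Vt/(Pplat − PEEP) = 430.0 / (24.6 − 13) = 430.0/11.6 = 37.069 mL/cmH2O.
τ = R × C = 9.474 × 0.03707 L/cmH2O = 0.3512 s.
t = −τ·ln(1 − 0.90) = −0.3512·ln(0.1) = 0.8087 s.

0.81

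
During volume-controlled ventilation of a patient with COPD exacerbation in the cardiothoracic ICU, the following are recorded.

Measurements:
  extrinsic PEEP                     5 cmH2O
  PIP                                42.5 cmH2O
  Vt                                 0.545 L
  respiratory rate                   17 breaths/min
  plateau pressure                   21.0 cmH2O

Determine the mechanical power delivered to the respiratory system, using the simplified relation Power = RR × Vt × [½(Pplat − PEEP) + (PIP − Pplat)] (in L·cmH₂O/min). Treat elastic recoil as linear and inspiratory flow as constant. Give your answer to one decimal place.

Per-breath work = Vt × [½(Pplat−PEEP) + (PIP−Pplat)] = 0.545 × [0.5×16.0 + 21.5] = 0.545 × 29.5 = 16.078 L·cmH2O.
Power = 17 × 16.078 = 273.33 L·cmH2O/min.

273.3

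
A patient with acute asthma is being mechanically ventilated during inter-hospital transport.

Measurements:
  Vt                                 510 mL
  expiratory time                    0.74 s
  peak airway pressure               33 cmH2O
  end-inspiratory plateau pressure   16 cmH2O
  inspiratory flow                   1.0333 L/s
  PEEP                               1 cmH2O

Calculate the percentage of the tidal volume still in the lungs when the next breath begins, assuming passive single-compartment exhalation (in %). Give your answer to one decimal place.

26.6

R = (PIP − Pplat)/V̇ = (33 − 16) / 1.0333 = 17.0/1.0333 = 16.452 cmH2O·s/L.
C = Vt/(Pplat − PEEP) = 510.0 / (16 − 1) = 510.0/15.0 = 34.0 mL/cmH2O.
τ = R × C = 16.452 × 0.034 L/cmH2O = 0.5594 s.
Fraction remaining at end-expiration = e^(−Te/τ) = e^(−0.74/0.5594) = 0.2664 → 26.64%.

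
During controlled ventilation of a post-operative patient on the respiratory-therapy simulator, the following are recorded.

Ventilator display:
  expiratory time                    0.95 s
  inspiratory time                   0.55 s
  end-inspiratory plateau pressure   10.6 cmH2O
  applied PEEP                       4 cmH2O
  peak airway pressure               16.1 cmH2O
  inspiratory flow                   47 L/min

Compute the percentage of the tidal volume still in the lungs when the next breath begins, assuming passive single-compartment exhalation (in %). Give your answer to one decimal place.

Flow: 47 L/min ÷ 60 = 0.7833 L/s.
Vt = flow × Ti = 0.7833 L/s × 0.55 s × 1000 mL/L = 430.82 mL.
R = (PIP − Pplat)/V̇ = (16.1 − 10.6) / 0.7833 = 5.5/0.7833 = 7.022 cmH2O·s/L.
C = Vt/(Pplat − PEEP) = 430.82 / (10.6 − 4) = 430.82/6.6 = 65.276 mL/cmH2O.
τ = R × C = 7.022 × 0.06528 L/cmH2O = 0.4584 s.
Fraction remaining at end-expiration = e^(−Te/τ) = e^(−0.95/0.4584) = 0.1259 → 12.59%.

12.6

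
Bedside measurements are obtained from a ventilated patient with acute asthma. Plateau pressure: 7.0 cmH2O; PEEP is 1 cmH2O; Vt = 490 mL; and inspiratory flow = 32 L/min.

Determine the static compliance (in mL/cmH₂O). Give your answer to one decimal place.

81.7

Cstat = Vt / (Pplat − PEEP) = 490 / (7.0 − 1) = 490 / 6.0 = 81.667 mL/cmH2O.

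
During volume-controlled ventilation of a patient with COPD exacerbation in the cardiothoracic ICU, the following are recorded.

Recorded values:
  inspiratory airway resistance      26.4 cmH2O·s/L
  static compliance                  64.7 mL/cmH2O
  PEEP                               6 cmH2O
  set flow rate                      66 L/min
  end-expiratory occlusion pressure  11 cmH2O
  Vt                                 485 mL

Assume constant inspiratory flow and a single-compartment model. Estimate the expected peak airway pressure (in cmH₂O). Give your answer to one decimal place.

Flow: 66 L/min ÷ 60 = 1.1 L/s.
Total PEEP = 11 cmH2O (set 6 + intrinsic 5); this is the baseline alveolar pressure.
Equation of motion (constant flow): PIP = Vt/C + R·V̇ + PEEP.
PIP = 485/64.7 + 26.4×1.1 + 11 = 7.496 + 29.04 + 11 = 47.536 cmH2O.

47.5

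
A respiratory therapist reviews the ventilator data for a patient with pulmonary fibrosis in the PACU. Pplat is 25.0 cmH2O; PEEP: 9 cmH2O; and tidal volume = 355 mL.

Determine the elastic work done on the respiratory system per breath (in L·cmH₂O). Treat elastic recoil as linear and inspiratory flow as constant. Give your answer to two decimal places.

2.84

Elastic work ≈ ½ × (Pplat − PEEP) × Vt = 0.5 × (25.0 − 9) × 0.355 L = 0.5 × 16.0 × 0.355 = 2.84 L·cmH2O.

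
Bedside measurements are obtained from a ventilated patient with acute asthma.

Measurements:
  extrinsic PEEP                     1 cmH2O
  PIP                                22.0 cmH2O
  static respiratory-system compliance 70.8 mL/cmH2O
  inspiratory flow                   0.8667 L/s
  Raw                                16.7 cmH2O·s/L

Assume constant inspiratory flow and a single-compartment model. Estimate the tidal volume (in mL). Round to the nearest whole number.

Equation of motion (constant flow): PIP = Vt/C + R·V̇ + PEEP.
Vt/C = PIP − R·V̇ − PEEP = 22.0 − 14.474 − 1 = 6.526 cmH2O.
Vt = C × 6.526 = 70.8 × 6.526 = 462.04 mL.

462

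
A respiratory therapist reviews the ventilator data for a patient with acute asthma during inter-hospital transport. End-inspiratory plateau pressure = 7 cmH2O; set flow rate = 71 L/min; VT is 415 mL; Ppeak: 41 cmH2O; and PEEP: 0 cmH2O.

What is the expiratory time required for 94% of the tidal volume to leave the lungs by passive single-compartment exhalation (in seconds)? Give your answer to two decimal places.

4.79

Flow: 71 L/min ÷ 60 = 1.1833 L/s.
R = (PIP − Pplat)/V̇ = (41 − 7) / 1.1833 = 34.0/1.1833 = 28.733 cmH2O·s/L.
C = Vt/(Pplat − PEEP) = 415.0 / (7 − 0) = 415.0/7.0 = 59.286 mL/cmH2O.
τ = R × C = 28.733 × 0.05929 L/cmH2O = 1.704 s.
t = −τ·ln(1 − 0.94) = −1.704·ln(0.06) = 4.794 s.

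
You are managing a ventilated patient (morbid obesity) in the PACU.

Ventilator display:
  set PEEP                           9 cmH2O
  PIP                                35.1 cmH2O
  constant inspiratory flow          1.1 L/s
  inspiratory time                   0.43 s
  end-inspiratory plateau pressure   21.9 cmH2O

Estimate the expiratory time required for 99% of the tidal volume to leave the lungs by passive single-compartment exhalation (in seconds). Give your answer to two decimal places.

Vt = flow × Ti = 1.1 L/s × 0.43 s × 1000 mL/L = 473.0 mL.
R = (PIP − Pplat)/V̇ = (35.1 − 21.9) / 1.1 = 13.2/1.1 = 12.0 cmH2O·s/L.
C = Vt/(Pplat − PEEP) = 473.0 / (21.9 − 9) = 473.0/12.9 = 36.667 mL/cmH2O.
τ = R × C = 12.0 × 0.03667 L/cmH2O = 0.44 s.
t = −τ·ln(1 − 0.99) = −0.44·ln(0.01) = 2.026 s.

2.03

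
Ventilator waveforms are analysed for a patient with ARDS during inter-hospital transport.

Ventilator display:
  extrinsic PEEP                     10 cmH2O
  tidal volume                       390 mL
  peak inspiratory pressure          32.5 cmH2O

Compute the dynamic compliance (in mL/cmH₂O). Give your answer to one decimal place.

17.3

Dynamic compliance = Vt / (PIP − PEEP) = 390 / (32.5 − 10) = 390 / 22.5 = 17.333 mL/cmH2O.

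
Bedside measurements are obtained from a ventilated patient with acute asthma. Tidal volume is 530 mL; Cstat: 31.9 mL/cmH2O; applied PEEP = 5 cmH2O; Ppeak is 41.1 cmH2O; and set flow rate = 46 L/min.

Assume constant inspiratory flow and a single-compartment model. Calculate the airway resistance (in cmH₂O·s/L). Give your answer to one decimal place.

25.4

Flow: 46 L/min ÷ 60 = 0.7667 L/s.
Equation of motion (constant flow): PIP = Vt/C + R·V̇ + PEEP.
R·V̇ = PIP − Vt/C − PEEP = 41.1 − 530/31.9 − 5 = 41.1 − 16.614 − 5 = 19.486 cmH2O.
R = 19.486 / 0.7667 = 25.415 cmH2O·s/L.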